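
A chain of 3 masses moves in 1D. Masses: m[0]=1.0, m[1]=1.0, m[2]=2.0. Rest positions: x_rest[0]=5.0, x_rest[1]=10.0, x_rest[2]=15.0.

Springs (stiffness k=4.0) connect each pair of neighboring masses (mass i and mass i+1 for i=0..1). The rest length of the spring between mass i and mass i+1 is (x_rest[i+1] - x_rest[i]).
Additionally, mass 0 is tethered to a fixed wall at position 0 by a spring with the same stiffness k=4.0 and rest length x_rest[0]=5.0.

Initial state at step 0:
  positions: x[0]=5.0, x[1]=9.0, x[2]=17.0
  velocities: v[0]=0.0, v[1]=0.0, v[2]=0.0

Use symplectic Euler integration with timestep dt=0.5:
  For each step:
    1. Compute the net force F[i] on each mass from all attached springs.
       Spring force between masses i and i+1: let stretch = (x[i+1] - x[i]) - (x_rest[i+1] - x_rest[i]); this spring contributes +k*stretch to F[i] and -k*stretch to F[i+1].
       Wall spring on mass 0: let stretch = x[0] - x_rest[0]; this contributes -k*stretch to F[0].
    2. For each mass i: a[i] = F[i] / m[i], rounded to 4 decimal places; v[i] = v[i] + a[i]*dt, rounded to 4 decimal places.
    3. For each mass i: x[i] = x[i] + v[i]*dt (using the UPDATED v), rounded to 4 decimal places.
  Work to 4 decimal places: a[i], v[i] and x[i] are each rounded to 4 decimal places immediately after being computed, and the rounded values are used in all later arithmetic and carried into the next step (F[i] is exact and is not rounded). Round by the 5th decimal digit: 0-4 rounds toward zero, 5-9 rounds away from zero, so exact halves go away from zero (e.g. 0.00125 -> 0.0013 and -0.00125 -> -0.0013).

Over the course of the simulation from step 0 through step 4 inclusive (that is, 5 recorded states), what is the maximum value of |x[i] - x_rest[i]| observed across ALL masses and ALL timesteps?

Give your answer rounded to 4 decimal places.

Answer: 3.0000

Derivation:
Step 0: x=[5.0000 9.0000 17.0000] v=[0.0000 0.0000 0.0000]
Step 1: x=[4.0000 13.0000 15.5000] v=[-2.0000 8.0000 -3.0000]
Step 2: x=[8.0000 10.5000 15.2500] v=[8.0000 -5.0000 -0.5000]
Step 3: x=[6.5000 10.2500 15.1250] v=[-3.0000 -0.5000 -0.2500]
Step 4: x=[2.2500 11.1250 15.0625] v=[-8.5000 1.7500 -0.1250]
Max displacement = 3.0000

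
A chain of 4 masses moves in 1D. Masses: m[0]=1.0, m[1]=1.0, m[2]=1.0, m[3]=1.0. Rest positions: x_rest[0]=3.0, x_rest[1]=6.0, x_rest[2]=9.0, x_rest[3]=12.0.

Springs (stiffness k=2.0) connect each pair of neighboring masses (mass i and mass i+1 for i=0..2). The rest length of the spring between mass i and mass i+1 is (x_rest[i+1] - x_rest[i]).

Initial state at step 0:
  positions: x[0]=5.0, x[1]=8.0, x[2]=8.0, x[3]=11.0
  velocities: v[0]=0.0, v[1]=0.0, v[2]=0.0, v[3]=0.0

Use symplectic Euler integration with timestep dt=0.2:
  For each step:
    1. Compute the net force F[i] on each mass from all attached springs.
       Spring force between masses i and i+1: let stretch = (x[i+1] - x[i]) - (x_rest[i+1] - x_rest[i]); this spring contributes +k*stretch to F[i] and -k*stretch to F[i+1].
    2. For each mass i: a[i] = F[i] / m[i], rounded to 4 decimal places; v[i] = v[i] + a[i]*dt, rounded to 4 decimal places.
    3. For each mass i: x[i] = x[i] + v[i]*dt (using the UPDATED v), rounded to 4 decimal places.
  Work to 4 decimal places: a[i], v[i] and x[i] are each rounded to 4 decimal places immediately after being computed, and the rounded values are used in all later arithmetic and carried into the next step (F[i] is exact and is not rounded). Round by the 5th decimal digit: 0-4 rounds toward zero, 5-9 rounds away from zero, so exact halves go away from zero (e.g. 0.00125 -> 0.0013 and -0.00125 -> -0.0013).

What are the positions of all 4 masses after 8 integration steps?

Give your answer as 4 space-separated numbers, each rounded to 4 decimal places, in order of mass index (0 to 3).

Answer: 3.0787 6.1287 9.8713 12.9213

Derivation:
Step 0: x=[5.0000 8.0000 8.0000 11.0000] v=[0.0000 0.0000 0.0000 0.0000]
Step 1: x=[5.0000 7.7600 8.2400 11.0000] v=[0.0000 -1.2000 1.2000 0.0000]
Step 2: x=[4.9808 7.3376 8.6624 11.0192] v=[-0.0960 -2.1120 2.1120 0.0960]
Step 3: x=[4.9101 6.8326 9.1674 11.0899] v=[-0.3533 -2.5248 2.5248 0.3533]
Step 4: x=[4.7532 6.3606 9.6394 11.2468] v=[-0.7843 -2.3599 2.3599 0.7843]
Step 5: x=[4.4849 6.0223 9.9777 11.5151] v=[-1.3413 -1.6913 1.6913 1.3413]
Step 6: x=[4.0996 5.8775 10.1225 11.9004] v=[-1.9263 -0.7241 0.7241 1.9263]
Step 7: x=[3.6166 5.9300 10.0700 12.3834] v=[-2.4151 0.2627 -0.2627 2.4151]
Step 8: x=[3.0787 6.1287 9.8713 12.9213] v=[-2.6897 0.9933 -0.9933 2.6897]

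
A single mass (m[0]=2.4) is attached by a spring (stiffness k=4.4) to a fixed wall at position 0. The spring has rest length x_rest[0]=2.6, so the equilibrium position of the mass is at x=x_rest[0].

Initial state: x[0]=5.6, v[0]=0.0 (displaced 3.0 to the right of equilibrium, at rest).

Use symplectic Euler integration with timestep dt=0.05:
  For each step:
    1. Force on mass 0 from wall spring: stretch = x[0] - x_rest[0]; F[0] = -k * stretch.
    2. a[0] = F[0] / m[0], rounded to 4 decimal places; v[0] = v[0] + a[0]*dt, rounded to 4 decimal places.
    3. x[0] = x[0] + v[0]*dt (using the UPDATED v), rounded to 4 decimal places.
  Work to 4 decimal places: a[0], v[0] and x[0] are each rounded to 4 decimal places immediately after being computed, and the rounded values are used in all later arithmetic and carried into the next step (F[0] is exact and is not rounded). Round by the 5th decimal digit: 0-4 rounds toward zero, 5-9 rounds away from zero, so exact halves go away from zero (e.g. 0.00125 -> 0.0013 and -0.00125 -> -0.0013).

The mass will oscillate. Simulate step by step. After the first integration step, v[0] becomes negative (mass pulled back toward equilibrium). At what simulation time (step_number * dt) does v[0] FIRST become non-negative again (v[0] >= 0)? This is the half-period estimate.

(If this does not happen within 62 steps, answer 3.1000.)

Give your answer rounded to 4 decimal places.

Answer: 2.3500

Derivation:
Step 0: x=[5.6000] v=[0.0000]
Step 1: x=[5.5863] v=[-0.2750]
Step 2: x=[5.5589] v=[-0.5487]
Step 3: x=[5.5179] v=[-0.8199]
Step 4: x=[5.4635] v=[-1.0874]
Step 5: x=[5.3960] v=[-1.3499]
Step 6: x=[5.3157] v=[-1.6062]
Step 7: x=[5.2229] v=[-1.8551]
Step 8: x=[5.1181] v=[-2.0955]
Step 9: x=[5.0018] v=[-2.3263]
Step 10: x=[4.8745] v=[-2.5465]
Step 11: x=[4.7368] v=[-2.7550]
Step 12: x=[4.5893] v=[-2.9509]
Step 13: x=[4.4326] v=[-3.1333]
Step 14: x=[4.2675] v=[-3.3013]
Step 15: x=[4.0948] v=[-3.4542]
Step 16: x=[3.9152] v=[-3.5912]
Step 17: x=[3.7296] v=[-3.7118]
Step 18: x=[3.5388] v=[-3.8153]
Step 19: x=[3.3437] v=[-3.9014]
Step 20: x=[3.1452] v=[-3.9696]
Step 21: x=[2.9442] v=[-4.0196]
Step 22: x=[2.7416] v=[-4.0512]
Step 23: x=[2.5384] v=[-4.0642]
Step 24: x=[2.3355] v=[-4.0586]
Step 25: x=[2.1338] v=[-4.0344]
Step 26: x=[1.9342] v=[-3.9917]
Step 27: x=[1.7377] v=[-3.9307]
Step 28: x=[1.5451] v=[-3.8517]
Step 29: x=[1.3574] v=[-3.7550]
Step 30: x=[1.1753] v=[-3.6411]
Step 31: x=[0.9998] v=[-3.5105]
Step 32: x=[0.8316] v=[-3.3638]
Step 33: x=[0.6715] v=[-3.2017]
Step 34: x=[0.5203] v=[-3.0249]
Step 35: x=[0.3786] v=[-2.8343]
Step 36: x=[0.2471] v=[-2.6307]
Step 37: x=[0.1264] v=[-2.4150]
Step 38: x=[0.0170] v=[-2.1883]
Step 39: x=[-0.0806] v=[-1.9515]
Step 40: x=[-0.1659] v=[-1.7058]
Step 41: x=[-0.2385] v=[-1.4523]
Step 42: x=[-0.2981] v=[-1.1921]
Step 43: x=[-0.3444] v=[-0.9264]
Step 44: x=[-0.3772] v=[-0.6565]
Step 45: x=[-0.3964] v=[-0.3836]
Step 46: x=[-0.4018] v=[-0.1089]
Step 47: x=[-0.3935] v=[0.1663]
First v>=0 after going negative at step 47, time=2.3500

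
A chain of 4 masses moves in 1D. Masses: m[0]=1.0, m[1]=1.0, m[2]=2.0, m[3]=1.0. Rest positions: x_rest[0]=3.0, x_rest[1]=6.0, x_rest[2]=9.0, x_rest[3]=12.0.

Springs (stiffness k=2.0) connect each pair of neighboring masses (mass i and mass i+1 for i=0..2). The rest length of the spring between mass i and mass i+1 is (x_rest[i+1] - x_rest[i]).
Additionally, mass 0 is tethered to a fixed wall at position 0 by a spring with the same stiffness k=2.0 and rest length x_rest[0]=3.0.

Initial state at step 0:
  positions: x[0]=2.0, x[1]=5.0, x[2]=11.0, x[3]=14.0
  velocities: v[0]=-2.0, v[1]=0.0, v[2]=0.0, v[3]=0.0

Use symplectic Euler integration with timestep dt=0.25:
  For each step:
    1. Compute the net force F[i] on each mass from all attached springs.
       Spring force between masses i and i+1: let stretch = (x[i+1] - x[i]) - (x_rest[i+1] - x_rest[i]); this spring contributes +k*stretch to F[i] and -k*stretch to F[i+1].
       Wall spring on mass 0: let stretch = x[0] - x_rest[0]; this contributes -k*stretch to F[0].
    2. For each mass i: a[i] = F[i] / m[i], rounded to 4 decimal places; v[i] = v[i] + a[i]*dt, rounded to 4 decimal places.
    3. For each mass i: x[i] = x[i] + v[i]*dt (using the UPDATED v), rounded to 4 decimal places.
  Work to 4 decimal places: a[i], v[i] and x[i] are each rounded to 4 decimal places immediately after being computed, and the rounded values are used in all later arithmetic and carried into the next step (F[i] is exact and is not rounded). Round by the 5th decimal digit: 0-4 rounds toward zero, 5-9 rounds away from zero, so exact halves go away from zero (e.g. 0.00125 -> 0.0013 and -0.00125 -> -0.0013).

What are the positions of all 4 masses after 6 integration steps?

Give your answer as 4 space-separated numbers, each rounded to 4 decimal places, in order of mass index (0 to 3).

Answer: 4.2908 7.1986 9.2327 12.9667

Derivation:
Step 0: x=[2.0000 5.0000 11.0000 14.0000] v=[-2.0000 0.0000 0.0000 0.0000]
Step 1: x=[1.6250 5.3750 10.8125 14.0000] v=[-1.5000 1.5000 -0.7500 0.0000]
Step 2: x=[1.5156 5.9610 10.4844 13.9766] v=[-0.4375 2.3438 -1.3125 -0.0938]
Step 3: x=[1.7725 6.5567 10.0918 13.8916] v=[1.0274 2.3828 -1.5703 -0.3399]
Step 4: x=[2.4058 6.9963 9.7158 13.7067] v=[2.5333 1.7583 -1.5041 -0.7398]
Step 5: x=[3.3122 7.2020 9.4192 13.3979] v=[3.6257 0.8228 -1.1863 -1.2353]
Step 6: x=[4.2908 7.1986 9.2327 12.9667] v=[3.9145 -0.0135 -0.7459 -1.7247]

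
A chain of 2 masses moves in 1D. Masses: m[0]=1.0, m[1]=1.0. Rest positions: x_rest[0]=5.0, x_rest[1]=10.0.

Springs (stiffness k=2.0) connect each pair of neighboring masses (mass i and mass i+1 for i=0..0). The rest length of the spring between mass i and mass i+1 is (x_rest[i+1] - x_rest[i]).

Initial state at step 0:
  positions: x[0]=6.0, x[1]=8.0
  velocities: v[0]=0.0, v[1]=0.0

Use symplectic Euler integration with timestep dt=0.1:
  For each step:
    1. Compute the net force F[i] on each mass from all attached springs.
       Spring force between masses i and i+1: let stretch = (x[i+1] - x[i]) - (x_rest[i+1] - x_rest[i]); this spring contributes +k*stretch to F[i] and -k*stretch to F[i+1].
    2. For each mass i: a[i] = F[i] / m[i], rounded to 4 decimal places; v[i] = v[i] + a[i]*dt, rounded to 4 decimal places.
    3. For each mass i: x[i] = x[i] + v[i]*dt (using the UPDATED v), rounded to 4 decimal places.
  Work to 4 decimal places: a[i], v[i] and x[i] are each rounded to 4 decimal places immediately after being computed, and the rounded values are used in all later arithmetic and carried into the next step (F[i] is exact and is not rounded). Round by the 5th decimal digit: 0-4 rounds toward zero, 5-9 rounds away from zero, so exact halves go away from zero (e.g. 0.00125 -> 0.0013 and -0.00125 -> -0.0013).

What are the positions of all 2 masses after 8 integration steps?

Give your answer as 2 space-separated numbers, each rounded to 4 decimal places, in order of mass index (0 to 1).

Answer: 4.3015 9.6985

Derivation:
Step 0: x=[6.0000 8.0000] v=[0.0000 0.0000]
Step 1: x=[5.9400 8.0600] v=[-0.6000 0.6000]
Step 2: x=[5.8224 8.1776] v=[-1.1760 1.1760]
Step 3: x=[5.6519 8.3481] v=[-1.7050 1.7050]
Step 4: x=[5.4353 8.5647] v=[-2.1658 2.1658]
Step 5: x=[5.1813 8.8187] v=[-2.5399 2.5399]
Step 6: x=[4.9001 9.0999] v=[-2.8124 2.8124]
Step 7: x=[4.6029 9.3971] v=[-2.9724 2.9724]
Step 8: x=[4.3015 9.6985] v=[-3.0136 3.0136]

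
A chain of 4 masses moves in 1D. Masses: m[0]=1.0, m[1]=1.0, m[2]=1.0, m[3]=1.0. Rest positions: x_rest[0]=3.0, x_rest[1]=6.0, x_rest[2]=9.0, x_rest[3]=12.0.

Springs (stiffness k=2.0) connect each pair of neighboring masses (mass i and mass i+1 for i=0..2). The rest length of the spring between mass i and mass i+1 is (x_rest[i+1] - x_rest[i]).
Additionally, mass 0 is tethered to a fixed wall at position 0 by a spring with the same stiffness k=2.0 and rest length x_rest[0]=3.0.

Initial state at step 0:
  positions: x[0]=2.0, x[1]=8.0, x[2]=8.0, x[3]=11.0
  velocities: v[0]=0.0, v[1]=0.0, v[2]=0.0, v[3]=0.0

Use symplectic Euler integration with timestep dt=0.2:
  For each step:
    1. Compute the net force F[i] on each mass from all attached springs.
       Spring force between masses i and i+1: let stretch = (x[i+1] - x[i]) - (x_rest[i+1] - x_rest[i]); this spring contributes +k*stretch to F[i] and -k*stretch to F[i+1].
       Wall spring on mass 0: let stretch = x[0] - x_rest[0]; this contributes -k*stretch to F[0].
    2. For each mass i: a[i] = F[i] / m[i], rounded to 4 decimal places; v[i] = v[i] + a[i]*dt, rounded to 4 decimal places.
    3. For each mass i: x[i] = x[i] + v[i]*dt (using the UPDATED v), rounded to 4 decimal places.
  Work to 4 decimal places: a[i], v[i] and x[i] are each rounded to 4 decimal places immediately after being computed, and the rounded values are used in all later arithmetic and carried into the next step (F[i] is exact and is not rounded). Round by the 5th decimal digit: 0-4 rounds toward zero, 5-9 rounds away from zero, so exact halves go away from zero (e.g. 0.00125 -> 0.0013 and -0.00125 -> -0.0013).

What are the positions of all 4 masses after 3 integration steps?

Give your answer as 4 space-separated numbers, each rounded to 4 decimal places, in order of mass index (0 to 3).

Answer: 3.4961 5.6952 9.0796 11.0883

Derivation:
Step 0: x=[2.0000 8.0000 8.0000 11.0000] v=[0.0000 0.0000 0.0000 0.0000]
Step 1: x=[2.3200 7.5200 8.2400 11.0000] v=[1.6000 -2.4000 1.2000 0.0000]
Step 2: x=[2.8704 6.6816 8.6432 11.0192] v=[2.7520 -4.1920 2.0160 0.0960]
Step 3: x=[3.4961 5.6952 9.0796 11.0883] v=[3.1283 -4.9318 2.1818 0.3456]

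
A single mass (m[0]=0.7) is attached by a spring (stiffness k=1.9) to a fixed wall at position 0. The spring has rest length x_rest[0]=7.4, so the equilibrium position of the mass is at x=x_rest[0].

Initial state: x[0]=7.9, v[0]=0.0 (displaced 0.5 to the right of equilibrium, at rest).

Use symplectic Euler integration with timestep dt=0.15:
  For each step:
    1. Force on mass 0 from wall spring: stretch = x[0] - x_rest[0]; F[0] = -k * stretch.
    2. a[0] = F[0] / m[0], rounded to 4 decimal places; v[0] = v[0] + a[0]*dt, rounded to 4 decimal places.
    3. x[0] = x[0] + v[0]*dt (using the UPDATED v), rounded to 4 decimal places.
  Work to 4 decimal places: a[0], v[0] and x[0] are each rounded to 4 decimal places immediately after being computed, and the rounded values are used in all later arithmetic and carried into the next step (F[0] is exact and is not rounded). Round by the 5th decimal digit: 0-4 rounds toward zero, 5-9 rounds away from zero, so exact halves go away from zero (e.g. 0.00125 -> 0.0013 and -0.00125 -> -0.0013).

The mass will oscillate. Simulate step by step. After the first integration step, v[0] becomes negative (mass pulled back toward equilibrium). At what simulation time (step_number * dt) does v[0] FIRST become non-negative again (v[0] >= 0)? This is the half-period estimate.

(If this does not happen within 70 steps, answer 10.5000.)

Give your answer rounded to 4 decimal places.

Answer: 1.9500

Derivation:
Step 0: x=[7.9000] v=[0.0000]
Step 1: x=[7.8695] v=[-0.2036]
Step 2: x=[7.8103] v=[-0.3948]
Step 3: x=[7.7260] v=[-0.5619]
Step 4: x=[7.6218] v=[-0.6946]
Step 5: x=[7.5041] v=[-0.7849]
Step 6: x=[7.3800] v=[-0.8273]
Step 7: x=[7.2571] v=[-0.8192]
Step 8: x=[7.1430] v=[-0.7610]
Step 9: x=[7.0445] v=[-0.6564]
Step 10: x=[6.9677] v=[-0.5117]
Step 11: x=[6.9173] v=[-0.3357]
Step 12: x=[6.8964] v=[-0.1392]
Step 13: x=[6.9063] v=[0.0658]
First v>=0 after going negative at step 13, time=1.9500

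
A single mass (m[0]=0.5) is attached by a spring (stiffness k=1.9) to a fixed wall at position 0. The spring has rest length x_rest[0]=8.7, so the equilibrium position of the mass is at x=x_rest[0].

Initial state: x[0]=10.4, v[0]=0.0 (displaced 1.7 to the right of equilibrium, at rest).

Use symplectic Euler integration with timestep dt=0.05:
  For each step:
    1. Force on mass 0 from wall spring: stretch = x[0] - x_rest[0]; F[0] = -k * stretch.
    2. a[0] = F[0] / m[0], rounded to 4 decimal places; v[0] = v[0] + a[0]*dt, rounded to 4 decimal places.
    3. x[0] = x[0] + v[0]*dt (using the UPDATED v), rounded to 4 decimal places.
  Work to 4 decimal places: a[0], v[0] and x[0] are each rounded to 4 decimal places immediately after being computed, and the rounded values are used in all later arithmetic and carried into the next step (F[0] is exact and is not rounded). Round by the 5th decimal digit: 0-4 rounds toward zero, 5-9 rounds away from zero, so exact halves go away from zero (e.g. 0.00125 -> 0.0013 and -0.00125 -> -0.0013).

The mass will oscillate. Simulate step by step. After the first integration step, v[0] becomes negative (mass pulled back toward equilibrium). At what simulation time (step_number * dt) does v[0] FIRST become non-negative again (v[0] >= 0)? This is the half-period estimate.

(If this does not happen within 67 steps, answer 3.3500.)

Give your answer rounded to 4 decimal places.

Answer: 1.6500

Derivation:
Step 0: x=[10.4000] v=[0.0000]
Step 1: x=[10.3839] v=[-0.3230]
Step 2: x=[10.3518] v=[-0.6429]
Step 3: x=[10.3040] v=[-0.9567]
Step 4: x=[10.2409] v=[-1.2615]
Step 5: x=[10.1632] v=[-1.5543]
Step 6: x=[10.0716] v=[-1.8323]
Step 7: x=[9.9670] v=[-2.0929]
Step 8: x=[9.8503] v=[-2.3336]
Step 9: x=[9.7227] v=[-2.5522]
Step 10: x=[9.5854] v=[-2.7465]
Step 11: x=[9.4397] v=[-2.9147]
Step 12: x=[9.2869] v=[-3.0552]
Step 13: x=[9.1286] v=[-3.1667]
Step 14: x=[8.9662] v=[-3.2481]
Step 15: x=[8.8013] v=[-3.2987]
Step 16: x=[8.6354] v=[-3.3179]
Step 17: x=[8.4701] v=[-3.3056]
Step 18: x=[8.3070] v=[-3.2619]
Step 19: x=[8.1476] v=[-3.1872]
Step 20: x=[7.9935] v=[-3.0822]
Step 21: x=[7.8461] v=[-2.9480]
Step 22: x=[7.7068] v=[-2.7858]
Step 23: x=[7.5769] v=[-2.5971]
Step 24: x=[7.4577] v=[-2.3837]
Step 25: x=[7.3503] v=[-2.1477]
Step 26: x=[7.2557] v=[-1.8913]
Step 27: x=[7.1749] v=[-1.6169]
Step 28: x=[7.1085] v=[-1.3271]
Step 29: x=[7.0573] v=[-1.0247]
Step 30: x=[7.0217] v=[-0.7126]
Step 31: x=[7.0020] v=[-0.3937]
Step 32: x=[6.9984] v=[-0.0711]
Step 33: x=[7.0110] v=[0.2522]
First v>=0 after going negative at step 33, time=1.6500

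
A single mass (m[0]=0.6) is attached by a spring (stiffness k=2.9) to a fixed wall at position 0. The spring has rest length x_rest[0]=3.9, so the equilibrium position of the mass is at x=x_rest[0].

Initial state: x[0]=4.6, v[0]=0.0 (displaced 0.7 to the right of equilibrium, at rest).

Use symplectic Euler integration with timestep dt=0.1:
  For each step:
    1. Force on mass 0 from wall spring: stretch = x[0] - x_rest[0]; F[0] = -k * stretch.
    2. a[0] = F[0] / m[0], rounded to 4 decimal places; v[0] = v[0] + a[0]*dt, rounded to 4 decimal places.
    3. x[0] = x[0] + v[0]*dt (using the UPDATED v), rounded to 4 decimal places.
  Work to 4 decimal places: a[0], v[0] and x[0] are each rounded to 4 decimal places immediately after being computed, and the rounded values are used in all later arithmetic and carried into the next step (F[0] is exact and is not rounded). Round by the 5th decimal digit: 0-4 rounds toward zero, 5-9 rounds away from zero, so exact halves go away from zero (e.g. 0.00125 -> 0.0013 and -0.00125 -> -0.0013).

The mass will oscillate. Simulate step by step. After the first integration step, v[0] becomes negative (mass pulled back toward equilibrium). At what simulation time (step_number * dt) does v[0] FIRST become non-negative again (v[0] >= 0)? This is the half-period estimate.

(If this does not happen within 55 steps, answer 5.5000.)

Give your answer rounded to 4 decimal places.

Answer: 1.5000

Derivation:
Step 0: x=[4.6000] v=[0.0000]
Step 1: x=[4.5662] v=[-0.3383]
Step 2: x=[4.5002] v=[-0.6603]
Step 3: x=[4.4052] v=[-0.9504]
Step 4: x=[4.2857] v=[-1.1946]
Step 5: x=[4.1476] v=[-1.3810]
Step 6: x=[3.9975] v=[-1.5007]
Step 7: x=[3.8427] v=[-1.5478]
Step 8: x=[3.6907] v=[-1.5201]
Step 9: x=[3.5488] v=[-1.4189]
Step 10: x=[3.4239] v=[-1.2492]
Step 11: x=[3.3220] v=[-1.0191]
Step 12: x=[3.2480] v=[-0.7397]
Step 13: x=[3.2055] v=[-0.4246]
Step 14: x=[3.1966] v=[-0.0889]
Step 15: x=[3.2217] v=[0.2511]
First v>=0 after going negative at step 15, time=1.5000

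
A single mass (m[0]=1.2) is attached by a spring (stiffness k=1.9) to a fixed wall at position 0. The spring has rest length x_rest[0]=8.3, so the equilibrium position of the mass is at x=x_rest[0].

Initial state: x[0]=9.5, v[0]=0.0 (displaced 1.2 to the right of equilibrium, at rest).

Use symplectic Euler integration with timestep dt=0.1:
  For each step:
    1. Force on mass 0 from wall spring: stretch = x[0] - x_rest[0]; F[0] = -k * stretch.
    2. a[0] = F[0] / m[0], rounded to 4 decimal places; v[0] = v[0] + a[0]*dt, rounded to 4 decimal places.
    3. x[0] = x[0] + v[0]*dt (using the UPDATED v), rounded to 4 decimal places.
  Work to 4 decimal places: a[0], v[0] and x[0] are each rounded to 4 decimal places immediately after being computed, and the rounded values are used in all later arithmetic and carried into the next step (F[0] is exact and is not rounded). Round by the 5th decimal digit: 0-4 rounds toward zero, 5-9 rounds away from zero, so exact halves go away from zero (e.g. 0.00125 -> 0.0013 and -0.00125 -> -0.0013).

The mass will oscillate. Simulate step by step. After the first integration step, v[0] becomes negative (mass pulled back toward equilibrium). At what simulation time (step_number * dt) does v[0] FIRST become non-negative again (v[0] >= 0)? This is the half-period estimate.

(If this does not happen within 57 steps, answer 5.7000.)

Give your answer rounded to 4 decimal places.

Step 0: x=[9.5000] v=[0.0000]
Step 1: x=[9.4810] v=[-0.1900]
Step 2: x=[9.4433] v=[-0.3770]
Step 3: x=[9.3875] v=[-0.5580]
Step 4: x=[9.3145] v=[-0.7302]
Step 5: x=[9.2254] v=[-0.8908]
Step 6: x=[9.1217] v=[-1.0373]
Step 7: x=[9.0050] v=[-1.1674]
Step 8: x=[8.8771] v=[-1.2790]
Step 9: x=[8.7401] v=[-1.3704]
Step 10: x=[8.5961] v=[-1.4401]
Step 11: x=[8.4474] v=[-1.4870]
Step 12: x=[8.2964] v=[-1.5103]
Step 13: x=[8.1454] v=[-1.5097]
Step 14: x=[7.9969] v=[-1.4852]
Step 15: x=[7.8532] v=[-1.4372]
Step 16: x=[7.7166] v=[-1.3665]
Step 17: x=[7.5892] v=[-1.2741]
Step 18: x=[7.4730] v=[-1.1616]
Step 19: x=[7.3699] v=[-1.0307]
Step 20: x=[7.2816] v=[-0.8834]
Step 21: x=[7.2094] v=[-0.7222]
Step 22: x=[7.1545] v=[-0.5495]
Step 23: x=[7.1177] v=[-0.3681]
Step 24: x=[7.0996] v=[-0.1809]
Step 25: x=[7.1005] v=[0.0092]
First v>=0 after going negative at step 25, time=2.5000

Answer: 2.5000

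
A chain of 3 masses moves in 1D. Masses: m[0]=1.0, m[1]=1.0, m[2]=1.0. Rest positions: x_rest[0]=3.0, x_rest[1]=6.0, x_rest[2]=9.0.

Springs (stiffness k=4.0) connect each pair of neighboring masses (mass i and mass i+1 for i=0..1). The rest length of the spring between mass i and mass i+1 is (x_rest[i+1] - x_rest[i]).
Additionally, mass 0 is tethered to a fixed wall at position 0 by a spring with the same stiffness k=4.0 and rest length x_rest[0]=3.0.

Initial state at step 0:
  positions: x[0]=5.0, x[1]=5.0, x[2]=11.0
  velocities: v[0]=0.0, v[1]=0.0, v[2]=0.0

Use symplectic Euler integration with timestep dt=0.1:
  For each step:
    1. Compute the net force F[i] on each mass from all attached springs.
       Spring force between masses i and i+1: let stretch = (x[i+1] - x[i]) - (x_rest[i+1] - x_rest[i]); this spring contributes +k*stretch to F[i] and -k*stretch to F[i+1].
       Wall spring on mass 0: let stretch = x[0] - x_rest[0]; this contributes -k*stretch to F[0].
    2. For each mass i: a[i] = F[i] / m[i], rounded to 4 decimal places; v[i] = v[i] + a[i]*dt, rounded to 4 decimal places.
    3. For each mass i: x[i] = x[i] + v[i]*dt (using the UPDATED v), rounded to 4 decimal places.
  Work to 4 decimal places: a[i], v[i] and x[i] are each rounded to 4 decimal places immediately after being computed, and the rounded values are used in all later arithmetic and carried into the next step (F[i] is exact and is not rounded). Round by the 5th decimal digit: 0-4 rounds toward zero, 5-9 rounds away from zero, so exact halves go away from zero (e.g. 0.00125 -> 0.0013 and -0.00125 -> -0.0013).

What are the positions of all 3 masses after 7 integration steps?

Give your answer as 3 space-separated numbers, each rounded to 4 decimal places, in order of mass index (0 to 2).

Answer: 1.9945 8.4770 9.1023

Derivation:
Step 0: x=[5.0000 5.0000 11.0000] v=[0.0000 0.0000 0.0000]
Step 1: x=[4.8000 5.2400 10.8800] v=[-2.0000 2.4000 -1.2000]
Step 2: x=[4.4256 5.6880 10.6544] v=[-3.7440 4.4800 -2.2560]
Step 3: x=[3.9247 6.2842 10.3501] v=[-5.0093 5.9616 -3.0426]
Step 4: x=[3.3612 6.9486 10.0032] v=[-5.6354 6.6442 -3.4690]
Step 5: x=[2.8067 7.5917 9.6541] v=[-5.5449 6.4311 -3.4908]
Step 6: x=[2.3313 8.1259 9.3425] v=[-4.7536 5.3421 -3.1158]
Step 7: x=[1.9945 8.4770 9.1023] v=[-3.3683 3.5109 -2.4024]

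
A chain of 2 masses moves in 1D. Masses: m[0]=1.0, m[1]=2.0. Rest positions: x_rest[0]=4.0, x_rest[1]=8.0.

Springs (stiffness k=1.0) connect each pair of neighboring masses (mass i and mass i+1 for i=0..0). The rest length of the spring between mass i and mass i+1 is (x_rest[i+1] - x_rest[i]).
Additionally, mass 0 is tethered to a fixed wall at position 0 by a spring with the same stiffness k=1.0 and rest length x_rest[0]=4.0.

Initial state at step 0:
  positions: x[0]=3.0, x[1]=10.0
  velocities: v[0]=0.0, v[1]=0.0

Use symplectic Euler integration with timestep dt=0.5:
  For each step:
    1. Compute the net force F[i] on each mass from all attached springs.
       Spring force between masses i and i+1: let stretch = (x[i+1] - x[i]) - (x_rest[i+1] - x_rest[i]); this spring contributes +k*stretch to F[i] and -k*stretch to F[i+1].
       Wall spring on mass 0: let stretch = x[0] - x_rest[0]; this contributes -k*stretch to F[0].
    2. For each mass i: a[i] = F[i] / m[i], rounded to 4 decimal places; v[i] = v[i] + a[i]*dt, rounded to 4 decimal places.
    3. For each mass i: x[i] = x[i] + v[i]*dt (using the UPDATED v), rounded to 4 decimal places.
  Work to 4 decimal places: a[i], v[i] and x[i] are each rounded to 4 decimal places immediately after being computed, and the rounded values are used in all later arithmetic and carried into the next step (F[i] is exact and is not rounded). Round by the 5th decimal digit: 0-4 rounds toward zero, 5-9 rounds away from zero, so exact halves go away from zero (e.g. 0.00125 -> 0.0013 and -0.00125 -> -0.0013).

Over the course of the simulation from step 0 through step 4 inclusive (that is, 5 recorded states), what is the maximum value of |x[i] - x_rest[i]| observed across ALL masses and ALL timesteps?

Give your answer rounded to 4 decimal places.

Answer: 2.3712

Derivation:
Step 0: x=[3.0000 10.0000] v=[0.0000 0.0000]
Step 1: x=[4.0000 9.6250] v=[2.0000 -0.7500]
Step 2: x=[5.4063 9.0469] v=[2.8125 -1.1563]
Step 3: x=[6.3712 8.5137] v=[1.9297 -1.0665]
Step 4: x=[6.2789 8.2127] v=[-0.1847 -0.6021]
Max displacement = 2.3712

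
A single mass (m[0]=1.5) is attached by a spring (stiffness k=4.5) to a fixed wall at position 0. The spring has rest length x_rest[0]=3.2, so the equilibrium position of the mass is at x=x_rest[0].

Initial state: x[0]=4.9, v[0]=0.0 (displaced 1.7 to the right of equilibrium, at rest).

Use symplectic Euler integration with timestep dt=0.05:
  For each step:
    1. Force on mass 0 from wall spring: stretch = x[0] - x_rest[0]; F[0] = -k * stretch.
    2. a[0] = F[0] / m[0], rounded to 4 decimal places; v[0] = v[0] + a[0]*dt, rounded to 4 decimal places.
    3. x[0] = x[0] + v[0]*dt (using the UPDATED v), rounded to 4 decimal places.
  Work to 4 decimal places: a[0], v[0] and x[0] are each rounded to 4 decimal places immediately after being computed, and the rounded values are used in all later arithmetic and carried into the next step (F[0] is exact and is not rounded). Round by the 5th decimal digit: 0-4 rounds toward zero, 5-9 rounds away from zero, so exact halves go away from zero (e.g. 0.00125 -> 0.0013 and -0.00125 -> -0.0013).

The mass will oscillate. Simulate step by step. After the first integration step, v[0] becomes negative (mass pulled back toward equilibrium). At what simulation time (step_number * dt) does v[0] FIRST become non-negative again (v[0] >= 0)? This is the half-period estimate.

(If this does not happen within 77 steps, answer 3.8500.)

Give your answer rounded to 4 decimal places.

Step 0: x=[4.9000] v=[0.0000]
Step 1: x=[4.8873] v=[-0.2550]
Step 2: x=[4.8619] v=[-0.5081]
Step 3: x=[4.8240] v=[-0.7574]
Step 4: x=[4.7740] v=[-1.0010]
Step 5: x=[4.7121] v=[-1.2371]
Step 6: x=[4.6389] v=[-1.4639]
Step 7: x=[4.5549] v=[-1.6797]
Step 8: x=[4.4608] v=[-1.8829]
Step 9: x=[4.3572] v=[-2.0720]
Step 10: x=[4.2449] v=[-2.2456]
Step 11: x=[4.1248] v=[-2.4023]
Step 12: x=[3.9978] v=[-2.5410]
Step 13: x=[3.8648] v=[-2.6607]
Step 14: x=[3.7268] v=[-2.7604]
Step 15: x=[3.5848] v=[-2.8394]
Step 16: x=[3.4399] v=[-2.8971]
Step 17: x=[3.2932] v=[-2.9331]
Step 18: x=[3.1458] v=[-2.9471]
Step 19: x=[2.9989] v=[-2.9390]
Step 20: x=[2.8535] v=[-2.9088]
Step 21: x=[2.7107] v=[-2.8568]
Step 22: x=[2.5715] v=[-2.7834]
Step 23: x=[2.4370] v=[-2.6891]
Step 24: x=[2.3083] v=[-2.5747]
Step 25: x=[2.1863] v=[-2.4409]
Step 26: x=[2.0719] v=[-2.2888]
Step 27: x=[1.9659] v=[-2.1196]
Step 28: x=[1.8692] v=[-1.9345]
Step 29: x=[1.7825] v=[-1.7349]
Step 30: x=[1.7064] v=[-1.5223]
Step 31: x=[1.6415] v=[-1.2983]
Step 32: x=[1.5883] v=[-1.0645]
Step 33: x=[1.5472] v=[-0.8227]
Step 34: x=[1.5185] v=[-0.5748]
Step 35: x=[1.5024] v=[-0.3226]
Step 36: x=[1.4990] v=[-0.0680]
Step 37: x=[1.5084] v=[0.1872]
First v>=0 after going negative at step 37, time=1.8500

Answer: 1.8500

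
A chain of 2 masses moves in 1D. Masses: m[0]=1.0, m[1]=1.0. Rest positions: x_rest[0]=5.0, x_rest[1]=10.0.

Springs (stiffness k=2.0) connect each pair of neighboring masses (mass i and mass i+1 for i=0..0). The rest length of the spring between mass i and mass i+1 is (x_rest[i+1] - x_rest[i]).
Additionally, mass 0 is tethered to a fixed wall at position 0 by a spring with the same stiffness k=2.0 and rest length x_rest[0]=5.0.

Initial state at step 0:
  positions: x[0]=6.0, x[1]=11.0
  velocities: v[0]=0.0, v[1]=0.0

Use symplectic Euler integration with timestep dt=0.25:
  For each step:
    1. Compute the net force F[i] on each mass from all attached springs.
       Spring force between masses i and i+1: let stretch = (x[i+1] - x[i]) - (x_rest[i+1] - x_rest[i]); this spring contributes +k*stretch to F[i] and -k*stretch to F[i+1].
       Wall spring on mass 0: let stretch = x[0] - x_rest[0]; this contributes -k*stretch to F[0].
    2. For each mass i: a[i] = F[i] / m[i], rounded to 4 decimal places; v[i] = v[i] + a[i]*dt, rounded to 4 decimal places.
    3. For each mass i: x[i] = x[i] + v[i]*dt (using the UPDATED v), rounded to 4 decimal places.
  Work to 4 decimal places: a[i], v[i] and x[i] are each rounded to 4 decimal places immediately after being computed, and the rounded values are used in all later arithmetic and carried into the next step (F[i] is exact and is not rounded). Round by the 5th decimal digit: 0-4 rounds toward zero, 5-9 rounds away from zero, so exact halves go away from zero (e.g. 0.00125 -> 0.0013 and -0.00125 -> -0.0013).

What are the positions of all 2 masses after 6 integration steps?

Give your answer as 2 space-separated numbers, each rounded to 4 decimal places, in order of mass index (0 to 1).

Step 0: x=[6.0000 11.0000] v=[0.0000 0.0000]
Step 1: x=[5.8750 11.0000] v=[-0.5000 0.0000]
Step 2: x=[5.6563 10.9844] v=[-0.8750 -0.0625]
Step 3: x=[5.3965 10.9278] v=[-1.0391 -0.2266]
Step 4: x=[5.1536 10.8047] v=[-0.9717 -0.4923]
Step 5: x=[4.9729 10.6002] v=[-0.7230 -0.8179]
Step 6: x=[4.8740 10.3173] v=[-0.3958 -1.1316]

Answer: 4.8740 10.3173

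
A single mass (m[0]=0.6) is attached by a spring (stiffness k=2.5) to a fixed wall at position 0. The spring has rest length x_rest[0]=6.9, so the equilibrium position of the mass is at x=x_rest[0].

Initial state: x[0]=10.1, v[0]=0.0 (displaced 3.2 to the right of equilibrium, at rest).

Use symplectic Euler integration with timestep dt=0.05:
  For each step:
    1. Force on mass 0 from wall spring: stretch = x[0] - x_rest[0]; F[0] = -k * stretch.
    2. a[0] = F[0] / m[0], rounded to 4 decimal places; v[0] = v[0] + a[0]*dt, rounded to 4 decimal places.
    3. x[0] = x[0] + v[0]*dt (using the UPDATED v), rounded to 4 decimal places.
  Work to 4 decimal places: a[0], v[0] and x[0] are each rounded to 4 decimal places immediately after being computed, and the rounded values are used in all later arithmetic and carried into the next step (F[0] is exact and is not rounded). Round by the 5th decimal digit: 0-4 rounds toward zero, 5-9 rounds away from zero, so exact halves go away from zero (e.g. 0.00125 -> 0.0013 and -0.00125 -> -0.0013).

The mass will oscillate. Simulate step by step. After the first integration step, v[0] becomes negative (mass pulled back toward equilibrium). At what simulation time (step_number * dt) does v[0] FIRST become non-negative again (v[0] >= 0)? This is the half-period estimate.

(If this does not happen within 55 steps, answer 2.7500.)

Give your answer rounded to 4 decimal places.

Answer: 1.5500

Derivation:
Step 0: x=[10.1000] v=[0.0000]
Step 1: x=[10.0667] v=[-0.6667]
Step 2: x=[10.0004] v=[-1.3264]
Step 3: x=[9.9018] v=[-1.9723]
Step 4: x=[9.7719] v=[-2.5977]
Step 5: x=[9.6121] v=[-3.1960]
Step 6: x=[9.4241] v=[-3.7610]
Step 7: x=[9.2098] v=[-4.2869]
Step 8: x=[8.9714] v=[-4.7681]
Step 9: x=[8.7114] v=[-5.1996]
Step 10: x=[8.4326] v=[-5.5770]
Step 11: x=[8.1378] v=[-5.8963]
Step 12: x=[7.8301] v=[-6.1542]
Step 13: x=[7.5127] v=[-6.3480]
Step 14: x=[7.1889] v=[-6.4756]
Step 15: x=[6.8621] v=[-6.5358]
Step 16: x=[6.5357] v=[-6.5279]
Step 17: x=[6.2131] v=[-6.4520]
Step 18: x=[5.8977] v=[-6.3089]
Step 19: x=[5.5927] v=[-6.1001]
Step 20: x=[5.3013] v=[-5.8277]
Step 21: x=[5.0266] v=[-5.4946]
Step 22: x=[4.7714] v=[-5.1043]
Step 23: x=[4.5384] v=[-4.6608]
Step 24: x=[4.3300] v=[-4.1688]
Step 25: x=[4.1483] v=[-3.6334]
Step 26: x=[3.9953] v=[-3.0601]
Step 27: x=[3.8726] v=[-2.4550]
Step 28: x=[3.7814] v=[-1.8243]
Step 29: x=[3.7227] v=[-1.1746]
Step 30: x=[3.6971] v=[-0.5127]
Step 31: x=[3.7048] v=[0.1546]
First v>=0 after going negative at step 31, time=1.5500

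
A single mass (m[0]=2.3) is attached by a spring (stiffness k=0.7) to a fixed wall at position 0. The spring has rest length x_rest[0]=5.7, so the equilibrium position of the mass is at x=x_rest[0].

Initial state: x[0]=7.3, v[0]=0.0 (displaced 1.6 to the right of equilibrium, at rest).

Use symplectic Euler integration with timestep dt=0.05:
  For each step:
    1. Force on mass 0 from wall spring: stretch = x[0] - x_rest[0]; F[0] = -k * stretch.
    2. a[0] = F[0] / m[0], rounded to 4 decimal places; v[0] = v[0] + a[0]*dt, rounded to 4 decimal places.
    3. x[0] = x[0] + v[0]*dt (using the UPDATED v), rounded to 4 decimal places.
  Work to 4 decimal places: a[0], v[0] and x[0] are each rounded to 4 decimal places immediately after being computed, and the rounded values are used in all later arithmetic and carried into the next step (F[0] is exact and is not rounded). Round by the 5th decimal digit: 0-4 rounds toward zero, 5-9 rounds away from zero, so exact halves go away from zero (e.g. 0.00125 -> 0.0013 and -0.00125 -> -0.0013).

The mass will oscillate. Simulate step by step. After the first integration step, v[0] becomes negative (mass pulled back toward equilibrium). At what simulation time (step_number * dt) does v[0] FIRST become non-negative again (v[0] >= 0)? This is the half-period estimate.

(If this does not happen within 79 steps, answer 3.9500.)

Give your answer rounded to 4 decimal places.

Answer: 3.9500

Derivation:
Step 0: x=[7.3000] v=[0.0000]
Step 1: x=[7.2988] v=[-0.0244]
Step 2: x=[7.2964] v=[-0.0487]
Step 3: x=[7.2928] v=[-0.0730]
Step 4: x=[7.2879] v=[-0.0972]
Step 5: x=[7.2818] v=[-0.1214]
Step 6: x=[7.2745] v=[-0.1455]
Step 7: x=[7.2660] v=[-0.1695]
Step 8: x=[7.2563] v=[-0.1933]
Step 9: x=[7.2455] v=[-0.2170]
Step 10: x=[7.2335] v=[-0.2405]
Step 11: x=[7.2203] v=[-0.2638]
Step 12: x=[7.2060] v=[-0.2869]
Step 13: x=[7.1905] v=[-0.3098]
Step 14: x=[7.1739] v=[-0.3325]
Step 15: x=[7.1562] v=[-0.3549]
Step 16: x=[7.1373] v=[-0.3771]
Step 17: x=[7.1174] v=[-0.3990]
Step 18: x=[7.0964] v=[-0.4206]
Step 19: x=[7.0743] v=[-0.4419]
Step 20: x=[7.0512] v=[-0.4628]
Step 21: x=[7.0270] v=[-0.4834]
Step 22: x=[7.0018] v=[-0.5036]
Step 23: x=[6.9756] v=[-0.5234]
Step 24: x=[6.9485] v=[-0.5428]
Step 25: x=[6.9204] v=[-0.5618]
Step 26: x=[6.8914] v=[-0.5804]
Step 27: x=[6.8615] v=[-0.5985]
Step 28: x=[6.8307] v=[-0.6162]
Step 29: x=[6.7990] v=[-0.6334]
Step 30: x=[6.7665] v=[-0.6501]
Step 31: x=[6.7332] v=[-0.6663]
Step 32: x=[6.6991] v=[-0.6820]
Step 33: x=[6.6642] v=[-0.6972]
Step 34: x=[6.6286] v=[-0.7119]
Step 35: x=[6.5923] v=[-0.7260]
Step 36: x=[6.5553] v=[-0.7396]
Step 37: x=[6.5177] v=[-0.7526]
Step 38: x=[6.4795] v=[-0.7650]
Step 39: x=[6.4407] v=[-0.7769]
Step 40: x=[6.4013] v=[-0.7882]
Step 41: x=[6.3614] v=[-0.7989]
Step 42: x=[6.3210] v=[-0.8090]
Step 43: x=[6.2801] v=[-0.8185]
Step 44: x=[6.2387] v=[-0.8273]
Step 45: x=[6.1969] v=[-0.8355]
Step 46: x=[6.1547] v=[-0.8431]
Step 47: x=[6.1122] v=[-0.8500]
Step 48: x=[6.0694] v=[-0.8563]
Step 49: x=[6.0263] v=[-0.8619]
Step 50: x=[5.9830] v=[-0.8669]
Step 51: x=[5.9394] v=[-0.8712]
Step 52: x=[5.8957] v=[-0.8748]
Step 53: x=[5.8518] v=[-0.8778]
Step 54: x=[5.8078] v=[-0.8801]
Step 55: x=[5.7637] v=[-0.8817]
Step 56: x=[5.7196] v=[-0.8827]
Step 57: x=[5.6755] v=[-0.8830]
Step 58: x=[5.6314] v=[-0.8826]
Step 59: x=[5.5873] v=[-0.8816]
Step 60: x=[5.5433] v=[-0.8799]
Step 61: x=[5.4994] v=[-0.8775]
Step 62: x=[5.4557] v=[-0.8744]
Step 63: x=[5.4122] v=[-0.8707]
Step 64: x=[5.3689] v=[-0.8663]
Step 65: x=[5.3258] v=[-0.8613]
Step 66: x=[5.2830] v=[-0.8556]
Step 67: x=[5.2405] v=[-0.8493]
Step 68: x=[5.1984] v=[-0.8423]
Step 69: x=[5.1567] v=[-0.8347]
Step 70: x=[5.1154] v=[-0.8264]
Step 71: x=[5.0745] v=[-0.8175]
Step 72: x=[5.0341] v=[-0.8080]
Step 73: x=[4.9942] v=[-0.7979]
Step 74: x=[4.9548] v=[-0.7872]
Step 75: x=[4.9160] v=[-0.7759]
Step 76: x=[4.8778] v=[-0.7640]
Step 77: x=[4.8402] v=[-0.7515]
Step 78: x=[4.8033] v=[-0.7384]
Step 79: x=[4.7671] v=[-0.7248]
v[0] did not become non-negative within 79 steps; using fallback time=3.9500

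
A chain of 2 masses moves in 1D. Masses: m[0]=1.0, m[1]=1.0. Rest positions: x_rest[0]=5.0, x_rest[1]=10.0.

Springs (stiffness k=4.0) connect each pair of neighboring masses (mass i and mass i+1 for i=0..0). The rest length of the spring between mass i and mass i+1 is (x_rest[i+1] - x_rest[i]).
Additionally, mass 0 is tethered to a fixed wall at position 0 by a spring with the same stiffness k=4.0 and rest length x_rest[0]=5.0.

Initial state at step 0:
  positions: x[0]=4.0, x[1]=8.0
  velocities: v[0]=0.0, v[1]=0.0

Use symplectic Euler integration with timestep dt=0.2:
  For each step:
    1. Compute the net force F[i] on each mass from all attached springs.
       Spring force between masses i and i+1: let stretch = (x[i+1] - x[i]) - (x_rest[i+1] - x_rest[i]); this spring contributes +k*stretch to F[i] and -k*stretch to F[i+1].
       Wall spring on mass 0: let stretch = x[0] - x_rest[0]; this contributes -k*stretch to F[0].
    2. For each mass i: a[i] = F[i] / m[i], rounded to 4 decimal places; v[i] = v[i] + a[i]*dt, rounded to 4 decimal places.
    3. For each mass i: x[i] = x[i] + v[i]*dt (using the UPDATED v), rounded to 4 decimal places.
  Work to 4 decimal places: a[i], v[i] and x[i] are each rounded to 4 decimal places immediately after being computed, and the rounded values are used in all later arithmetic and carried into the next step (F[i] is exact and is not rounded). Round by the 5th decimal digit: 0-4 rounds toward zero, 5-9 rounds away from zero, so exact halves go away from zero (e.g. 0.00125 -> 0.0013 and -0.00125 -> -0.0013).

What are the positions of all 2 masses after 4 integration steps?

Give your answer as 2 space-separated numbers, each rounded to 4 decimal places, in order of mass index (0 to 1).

Answer: 4.3032 9.2701

Derivation:
Step 0: x=[4.0000 8.0000] v=[0.0000 0.0000]
Step 1: x=[4.0000 8.1600] v=[0.0000 0.8000]
Step 2: x=[4.0256 8.4544] v=[0.1280 1.4720]
Step 3: x=[4.1157 8.8402] v=[0.4506 1.9290]
Step 4: x=[4.3032 9.2701] v=[0.9376 2.1494]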